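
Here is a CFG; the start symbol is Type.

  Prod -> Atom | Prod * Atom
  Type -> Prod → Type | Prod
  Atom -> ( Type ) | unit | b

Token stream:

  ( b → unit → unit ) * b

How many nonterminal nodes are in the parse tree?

14

[Type [Prod [Prod [Atom ( [Type [Prod [Atom b]] → [Type [Prod [Atom unit]] → [Type [Prod [Atom unit]]]]] )]] * [Atom b]]]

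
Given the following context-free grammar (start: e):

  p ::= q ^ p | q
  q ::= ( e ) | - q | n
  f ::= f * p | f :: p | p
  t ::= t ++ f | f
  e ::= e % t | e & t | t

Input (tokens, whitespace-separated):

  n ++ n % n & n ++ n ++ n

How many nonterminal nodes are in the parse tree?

[e [e [e [t [t [f [p [q n]]]] ++ [f [p [q n]]]]] % [t [f [p [q n]]]]] & [t [t [t [f [p [q n]]]] ++ [f [p [q n]]]] ++ [f [p [q n]]]]]

27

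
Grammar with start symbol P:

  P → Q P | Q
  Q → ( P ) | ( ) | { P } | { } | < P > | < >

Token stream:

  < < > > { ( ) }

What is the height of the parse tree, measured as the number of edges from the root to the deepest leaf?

5

[P [Q < [P [Q < >]] >] [P [Q { [P [Q ( )]] }]]]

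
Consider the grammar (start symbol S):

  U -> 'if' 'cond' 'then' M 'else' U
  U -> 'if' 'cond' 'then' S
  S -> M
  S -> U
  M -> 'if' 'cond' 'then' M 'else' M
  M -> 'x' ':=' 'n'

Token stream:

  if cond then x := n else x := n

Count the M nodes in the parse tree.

[S [M if cond then [M x := n] else [M x := n]]]

3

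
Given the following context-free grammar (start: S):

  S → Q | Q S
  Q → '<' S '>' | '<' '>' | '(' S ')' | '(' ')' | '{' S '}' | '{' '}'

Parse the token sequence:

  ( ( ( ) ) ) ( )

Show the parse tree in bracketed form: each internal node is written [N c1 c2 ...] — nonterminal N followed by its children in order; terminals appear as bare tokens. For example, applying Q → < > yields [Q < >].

S
Q S
( S ) S
( Q ) S
( ( S ) ) S
( ( Q ) ) S
( ( ( ) ) ) S
( ( ( ) ) ) Q
( ( ( ) ) ) ( )

[S [Q ( [S [Q ( [S [Q ( )]] )]] )] [S [Q ( )]]]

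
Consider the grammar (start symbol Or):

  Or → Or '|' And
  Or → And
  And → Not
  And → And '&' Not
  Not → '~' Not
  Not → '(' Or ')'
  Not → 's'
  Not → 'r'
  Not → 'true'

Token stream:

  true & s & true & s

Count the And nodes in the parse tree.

[Or [And [And [And [And [Not true]] & [Not s]] & [Not true]] & [Not s]]]

4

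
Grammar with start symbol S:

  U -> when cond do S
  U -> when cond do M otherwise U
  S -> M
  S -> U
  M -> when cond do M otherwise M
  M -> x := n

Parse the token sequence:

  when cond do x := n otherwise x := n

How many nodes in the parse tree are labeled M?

[S [M when cond do [M x := n] otherwise [M x := n]]]

3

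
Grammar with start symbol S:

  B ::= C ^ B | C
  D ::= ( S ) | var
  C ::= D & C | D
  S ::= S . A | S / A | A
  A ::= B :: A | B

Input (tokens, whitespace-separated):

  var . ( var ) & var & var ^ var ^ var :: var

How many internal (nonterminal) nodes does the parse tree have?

[S [S [A [B [C [D var]]]]] . [A [B [C [D ( [S [A [B [C [D var]]]]] )] & [C [D var] & [C [D var]]]] ^ [B [C [D var]] ^ [B [C [D var]]]]] :: [A [B [C [D var]]]]]]

29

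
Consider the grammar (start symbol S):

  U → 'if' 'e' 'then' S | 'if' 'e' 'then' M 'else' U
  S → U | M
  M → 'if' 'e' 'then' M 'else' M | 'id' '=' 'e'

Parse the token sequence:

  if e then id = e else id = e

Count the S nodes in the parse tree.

1

[S [M if e then [M id = e] else [M id = e]]]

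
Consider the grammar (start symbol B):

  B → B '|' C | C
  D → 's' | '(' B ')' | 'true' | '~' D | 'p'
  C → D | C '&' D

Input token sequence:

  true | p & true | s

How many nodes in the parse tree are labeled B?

3

[B [B [B [C [D true]]] | [C [C [D p]] & [D true]]] | [C [D s]]]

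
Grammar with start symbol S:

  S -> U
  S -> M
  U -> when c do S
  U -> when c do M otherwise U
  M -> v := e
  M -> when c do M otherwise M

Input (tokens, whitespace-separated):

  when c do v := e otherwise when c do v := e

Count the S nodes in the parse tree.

[S [U when c do [M v := e] otherwise [U when c do [S [M v := e]]]]]

2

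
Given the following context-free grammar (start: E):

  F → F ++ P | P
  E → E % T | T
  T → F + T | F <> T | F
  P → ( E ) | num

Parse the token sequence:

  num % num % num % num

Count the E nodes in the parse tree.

[E [E [E [E [T [F [P num]]]] % [T [F [P num]]]] % [T [F [P num]]]] % [T [F [P num]]]]

4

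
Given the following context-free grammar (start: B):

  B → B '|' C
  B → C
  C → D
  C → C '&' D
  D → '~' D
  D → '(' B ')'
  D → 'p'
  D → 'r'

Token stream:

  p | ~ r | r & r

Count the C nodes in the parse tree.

[B [B [B [C [D p]]] | [C [D ~ [D r]]]] | [C [C [D r]] & [D r]]]

4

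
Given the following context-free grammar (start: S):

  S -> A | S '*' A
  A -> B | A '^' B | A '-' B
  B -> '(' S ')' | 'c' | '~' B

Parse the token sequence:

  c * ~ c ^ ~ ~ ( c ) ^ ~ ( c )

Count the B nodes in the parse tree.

10

[S [S [A [B c]]] * [A [A [A [B ~ [B c]]] ^ [B ~ [B ~ [B ( [S [A [B c]]] )]]]] ^ [B ~ [B ( [S [A [B c]]] )]]]]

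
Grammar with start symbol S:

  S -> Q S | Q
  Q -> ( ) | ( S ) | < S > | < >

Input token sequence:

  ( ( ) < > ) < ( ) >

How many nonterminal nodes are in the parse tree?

10

[S [Q ( [S [Q ( )] [S [Q < >]]] )] [S [Q < [S [Q ( )]] >]]]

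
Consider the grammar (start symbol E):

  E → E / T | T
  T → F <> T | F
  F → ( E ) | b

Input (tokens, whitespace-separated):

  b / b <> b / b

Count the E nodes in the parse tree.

[E [E [E [T [F b]]] / [T [F b] <> [T [F b]]]] / [T [F b]]]

3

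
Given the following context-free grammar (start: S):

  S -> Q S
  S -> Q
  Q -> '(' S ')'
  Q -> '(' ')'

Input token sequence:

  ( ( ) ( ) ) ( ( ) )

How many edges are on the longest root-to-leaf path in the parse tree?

5

[S [Q ( [S [Q ( )] [S [Q ( )]]] )] [S [Q ( [S [Q ( )]] )]]]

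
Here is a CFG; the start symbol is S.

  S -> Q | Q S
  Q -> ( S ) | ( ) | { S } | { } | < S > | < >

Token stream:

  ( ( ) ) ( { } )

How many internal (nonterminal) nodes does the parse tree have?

8

[S [Q ( [S [Q ( )]] )] [S [Q ( [S [Q { }]] )]]]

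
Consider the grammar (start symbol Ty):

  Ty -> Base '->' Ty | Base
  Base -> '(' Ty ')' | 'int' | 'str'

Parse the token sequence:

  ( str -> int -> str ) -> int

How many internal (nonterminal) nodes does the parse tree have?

10

[Ty [Base ( [Ty [Base str] -> [Ty [Base int] -> [Ty [Base str]]]] )] -> [Ty [Base int]]]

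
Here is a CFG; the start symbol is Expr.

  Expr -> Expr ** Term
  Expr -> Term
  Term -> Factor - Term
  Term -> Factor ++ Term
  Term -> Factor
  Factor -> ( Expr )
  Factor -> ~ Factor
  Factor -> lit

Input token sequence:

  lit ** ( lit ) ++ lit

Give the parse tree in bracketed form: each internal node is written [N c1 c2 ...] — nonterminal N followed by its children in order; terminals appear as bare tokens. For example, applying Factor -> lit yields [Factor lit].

[Expr [Expr [Term [Factor lit]]] ** [Term [Factor ( [Expr [Term [Factor lit]]] )] ++ [Term [Factor lit]]]]

Expr
Expr ** Term
Term ** Term
Factor ** Term
lit ** Term
lit ** Factor ++ Term
lit ** ( Expr ) ++ Term
lit ** ( Term ) ++ Term
lit ** ( Factor ) ++ Term
lit ** ( lit ) ++ Term
lit ** ( lit ) ++ Factor
lit ** ( lit ) ++ lit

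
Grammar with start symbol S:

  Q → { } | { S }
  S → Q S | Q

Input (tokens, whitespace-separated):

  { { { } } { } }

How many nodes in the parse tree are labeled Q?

4

[S [Q { [S [Q { [S [Q { }]] }] [S [Q { }]]] }]]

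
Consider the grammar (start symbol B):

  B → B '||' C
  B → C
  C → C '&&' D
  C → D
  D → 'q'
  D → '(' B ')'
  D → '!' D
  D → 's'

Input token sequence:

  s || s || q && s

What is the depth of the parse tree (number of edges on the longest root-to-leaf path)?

5

[B [B [B [C [D s]]] || [C [D s]]] || [C [C [D q]] && [D s]]]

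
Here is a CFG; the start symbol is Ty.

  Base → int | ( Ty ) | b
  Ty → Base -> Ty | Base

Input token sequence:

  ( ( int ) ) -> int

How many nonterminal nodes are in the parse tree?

8

[Ty [Base ( [Ty [Base ( [Ty [Base int]] )]] )] -> [Ty [Base int]]]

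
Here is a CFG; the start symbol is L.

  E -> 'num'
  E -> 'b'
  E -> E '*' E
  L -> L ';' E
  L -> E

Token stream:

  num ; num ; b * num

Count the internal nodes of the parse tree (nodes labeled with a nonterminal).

[L [L [L [E num]] ; [E num]] ; [E [E b] * [E num]]]

8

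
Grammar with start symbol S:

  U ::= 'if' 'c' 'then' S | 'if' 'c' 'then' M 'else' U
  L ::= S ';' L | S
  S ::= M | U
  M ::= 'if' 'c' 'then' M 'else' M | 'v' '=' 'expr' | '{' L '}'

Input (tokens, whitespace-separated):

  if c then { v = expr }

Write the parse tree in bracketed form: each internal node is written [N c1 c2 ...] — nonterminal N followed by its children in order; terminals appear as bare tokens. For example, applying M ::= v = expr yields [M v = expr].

[S [U if c then [S [M { [L [S [M v = expr]]] }]]]]

S
U
if c then S
if c then M
if c then { L }
if c then { S }
if c then { M }
if c then { v = expr }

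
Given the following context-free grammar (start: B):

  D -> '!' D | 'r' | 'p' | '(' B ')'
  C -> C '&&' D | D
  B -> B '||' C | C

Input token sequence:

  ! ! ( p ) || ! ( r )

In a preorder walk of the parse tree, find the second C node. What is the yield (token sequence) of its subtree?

p

[B [B [C [D ! [D ! [D ( [B [C [D p]]] )]]]]] || [C [D ! [D ( [B [C [D r]]] )]]]]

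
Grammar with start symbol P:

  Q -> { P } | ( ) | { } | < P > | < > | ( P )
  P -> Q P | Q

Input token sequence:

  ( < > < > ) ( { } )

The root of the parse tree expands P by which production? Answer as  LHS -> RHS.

[P [Q ( [P [Q < >] [P [Q < >]]] )] [P [Q ( [P [Q { }]] )]]]

P -> Q P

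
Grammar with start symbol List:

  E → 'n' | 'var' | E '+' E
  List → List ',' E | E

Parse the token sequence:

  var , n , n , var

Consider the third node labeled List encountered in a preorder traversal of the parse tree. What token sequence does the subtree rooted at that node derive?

var , n

[List [List [List [List [E var]] , [E n]] , [E n]] , [E var]]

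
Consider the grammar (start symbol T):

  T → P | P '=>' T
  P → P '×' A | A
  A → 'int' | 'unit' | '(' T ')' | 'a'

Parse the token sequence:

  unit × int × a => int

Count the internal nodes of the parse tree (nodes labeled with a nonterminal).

[T [P [P [P [A unit]] × [A int]] × [A a]] => [T [P [A int]]]]

10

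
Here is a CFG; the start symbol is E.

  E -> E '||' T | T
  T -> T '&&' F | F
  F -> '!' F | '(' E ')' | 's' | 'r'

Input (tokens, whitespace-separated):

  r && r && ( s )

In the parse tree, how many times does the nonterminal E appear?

[E [T [T [T [F r]] && [F r]] && [F ( [E [T [F s]]] )]]]

2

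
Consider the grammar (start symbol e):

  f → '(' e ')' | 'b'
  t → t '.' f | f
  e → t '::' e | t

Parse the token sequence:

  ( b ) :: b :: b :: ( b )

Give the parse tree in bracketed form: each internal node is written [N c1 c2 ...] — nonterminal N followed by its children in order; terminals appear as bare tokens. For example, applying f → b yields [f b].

e
t :: e
f :: e
( e ) :: e
( t ) :: e
( f ) :: e
( b ) :: e
( b ) :: t :: e
( b ) :: f :: e
( b ) :: b :: e
( b ) :: b :: t :: e
( b ) :: b :: f :: e
( b ) :: b :: b :: e
( b ) :: b :: b :: t
( b ) :: b :: b :: f
( b ) :: b :: b :: ( e )
( b ) :: b :: b :: ( t )
( b ) :: b :: b :: ( f )
( b ) :: b :: b :: ( b )

[e [t [f ( [e [t [f b]]] )]] :: [e [t [f b]] :: [e [t [f b]] :: [e [t [f ( [e [t [f b]]] )]]]]]]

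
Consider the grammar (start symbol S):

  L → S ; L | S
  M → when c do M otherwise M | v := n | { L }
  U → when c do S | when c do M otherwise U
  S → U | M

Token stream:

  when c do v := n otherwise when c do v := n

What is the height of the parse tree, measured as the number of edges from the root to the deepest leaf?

5

[S [U when c do [M v := n] otherwise [U when c do [S [M v := n]]]]]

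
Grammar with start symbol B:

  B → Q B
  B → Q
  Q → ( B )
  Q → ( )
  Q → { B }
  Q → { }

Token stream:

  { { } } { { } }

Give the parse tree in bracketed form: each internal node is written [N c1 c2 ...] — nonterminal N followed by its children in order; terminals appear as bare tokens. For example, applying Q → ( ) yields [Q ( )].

[B [Q { [B [Q { }]] }] [B [Q { [B [Q { }]] }]]]

B
Q B
{ B } B
{ Q } B
{ { } } B
{ { } } Q
{ { } } { B }
{ { } } { Q }
{ { } } { { } }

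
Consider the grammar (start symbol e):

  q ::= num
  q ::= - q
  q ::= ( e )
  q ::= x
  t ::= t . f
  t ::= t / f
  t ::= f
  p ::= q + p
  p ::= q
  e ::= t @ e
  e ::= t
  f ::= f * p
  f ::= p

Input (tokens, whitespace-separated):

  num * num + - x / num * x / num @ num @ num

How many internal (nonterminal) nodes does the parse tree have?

32

[e [t [t [t [f [f [p [q num]]] * [p [q num] + [p [q - [q x]]]]]] / [f [f [p [q num]]] * [p [q x]]]] / [f [p [q num]]]] @ [e [t [f [p [q num]]]] @ [e [t [f [p [q num]]]]]]]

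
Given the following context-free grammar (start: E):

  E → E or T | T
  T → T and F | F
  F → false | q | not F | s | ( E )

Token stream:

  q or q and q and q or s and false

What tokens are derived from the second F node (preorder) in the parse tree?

q

[E [E [E [T [F q]]] or [T [T [T [F q]] and [F q]] and [F q]]] or [T [T [F s]] and [F false]]]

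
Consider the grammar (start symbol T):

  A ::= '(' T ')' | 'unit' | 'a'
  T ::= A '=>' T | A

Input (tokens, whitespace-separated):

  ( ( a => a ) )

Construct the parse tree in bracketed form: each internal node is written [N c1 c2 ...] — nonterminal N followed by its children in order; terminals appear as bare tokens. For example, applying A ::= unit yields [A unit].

T
A
( T )
( A )
( ( T ) )
( ( A => T ) )
( ( a => T ) )
( ( a => A ) )
( ( a => a ) )

[T [A ( [T [A ( [T [A a] => [T [A a]]] )]] )]]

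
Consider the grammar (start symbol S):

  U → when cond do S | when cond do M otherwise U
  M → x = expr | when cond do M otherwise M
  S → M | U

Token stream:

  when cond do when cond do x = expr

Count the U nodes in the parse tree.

2

[S [U when cond do [S [U when cond do [S [M x = expr]]]]]]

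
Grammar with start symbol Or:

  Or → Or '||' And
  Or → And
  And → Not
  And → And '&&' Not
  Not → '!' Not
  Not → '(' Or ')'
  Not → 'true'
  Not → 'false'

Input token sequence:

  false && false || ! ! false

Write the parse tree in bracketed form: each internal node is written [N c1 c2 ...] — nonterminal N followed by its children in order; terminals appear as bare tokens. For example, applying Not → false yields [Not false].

[Or [Or [And [And [Not false]] && [Not false]]] || [And [Not ! [Not ! [Not false]]]]]

Or
Or || And
And || And
And && Not || And
Not && Not || And
false && Not || And
false && false || And
false && false || Not
false && false || ! Not
false && false || ! ! Not
false && false || ! ! false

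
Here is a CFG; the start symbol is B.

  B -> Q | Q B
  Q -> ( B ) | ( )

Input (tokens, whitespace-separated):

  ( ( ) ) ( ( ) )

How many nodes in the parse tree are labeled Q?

4

[B [Q ( [B [Q ( )]] )] [B [Q ( [B [Q ( )]] )]]]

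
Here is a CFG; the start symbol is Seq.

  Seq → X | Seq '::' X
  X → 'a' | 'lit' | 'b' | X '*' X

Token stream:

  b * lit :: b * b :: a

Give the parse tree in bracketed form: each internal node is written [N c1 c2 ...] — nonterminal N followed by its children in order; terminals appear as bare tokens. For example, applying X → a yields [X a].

Seq
Seq :: X
Seq :: X :: X
X :: X :: X
X * X :: X :: X
b * X :: X :: X
b * lit :: X :: X
b * lit :: X * X :: X
b * lit :: b * X :: X
b * lit :: b * b :: X
b * lit :: b * b :: a

[Seq [Seq [Seq [X [X b] * [X lit]]] :: [X [X b] * [X b]]] :: [X a]]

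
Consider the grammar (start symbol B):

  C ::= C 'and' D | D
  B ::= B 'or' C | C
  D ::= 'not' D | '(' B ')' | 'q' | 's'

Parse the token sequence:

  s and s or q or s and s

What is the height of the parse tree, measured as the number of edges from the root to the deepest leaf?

[B [B [B [C [C [D s]] and [D s]]] or [C [D q]]] or [C [C [D s]] and [D s]]]

6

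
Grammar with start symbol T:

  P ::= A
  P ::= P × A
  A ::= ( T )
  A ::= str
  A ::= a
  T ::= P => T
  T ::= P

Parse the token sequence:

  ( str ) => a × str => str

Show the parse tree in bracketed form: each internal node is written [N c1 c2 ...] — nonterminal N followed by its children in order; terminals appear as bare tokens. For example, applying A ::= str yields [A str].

[T [P [A ( [T [P [A str]]] )]] => [T [P [P [A a]] × [A str]] => [T [P [A str]]]]]

T
P => T
A => T
( T ) => T
( P ) => T
( A ) => T
( str ) => T
( str ) => P => T
( str ) => P × A => T
( str ) => A × A => T
( str ) => a × A => T
( str ) => a × str => T
( str ) => a × str => P
( str ) => a × str => A
( str ) => a × str => str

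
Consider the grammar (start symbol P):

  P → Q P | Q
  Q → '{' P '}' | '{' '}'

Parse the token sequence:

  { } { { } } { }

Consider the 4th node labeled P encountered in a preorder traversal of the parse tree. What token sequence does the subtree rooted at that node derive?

{ }

[P [Q { }] [P [Q { [P [Q { }]] }] [P [Q { }]]]]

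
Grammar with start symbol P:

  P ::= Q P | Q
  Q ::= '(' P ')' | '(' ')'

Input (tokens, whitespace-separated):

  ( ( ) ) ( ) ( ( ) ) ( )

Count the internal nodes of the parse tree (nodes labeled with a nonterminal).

12

[P [Q ( [P [Q ( )]] )] [P [Q ( )] [P [Q ( [P [Q ( )]] )] [P [Q ( )]]]]]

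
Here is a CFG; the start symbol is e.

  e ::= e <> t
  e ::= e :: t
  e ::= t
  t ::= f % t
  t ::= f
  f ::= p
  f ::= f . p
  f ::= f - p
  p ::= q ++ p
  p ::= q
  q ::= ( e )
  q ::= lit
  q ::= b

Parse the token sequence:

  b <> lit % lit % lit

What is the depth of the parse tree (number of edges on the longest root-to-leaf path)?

[e [e [t [f [p [q b]]]]] <> [t [f [p [q lit]]] % [t [f [p [q lit]]] % [t [f [p [q lit]]]]]]]

7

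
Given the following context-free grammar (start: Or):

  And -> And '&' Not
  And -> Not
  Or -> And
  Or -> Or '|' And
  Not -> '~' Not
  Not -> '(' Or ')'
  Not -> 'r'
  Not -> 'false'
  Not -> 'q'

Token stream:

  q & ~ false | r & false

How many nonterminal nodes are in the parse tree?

[Or [Or [And [And [Not q]] & [Not ~ [Not false]]]] | [And [And [Not r]] & [Not false]]]

11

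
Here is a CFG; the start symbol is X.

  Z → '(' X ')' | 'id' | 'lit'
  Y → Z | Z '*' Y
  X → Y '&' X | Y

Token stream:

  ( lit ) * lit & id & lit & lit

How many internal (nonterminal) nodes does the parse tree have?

[X [Y [Z ( [X [Y [Z lit]]] )] * [Y [Z lit]]] & [X [Y [Z id]] & [X [Y [Z lit]] & [X [Y [Z lit]]]]]]

17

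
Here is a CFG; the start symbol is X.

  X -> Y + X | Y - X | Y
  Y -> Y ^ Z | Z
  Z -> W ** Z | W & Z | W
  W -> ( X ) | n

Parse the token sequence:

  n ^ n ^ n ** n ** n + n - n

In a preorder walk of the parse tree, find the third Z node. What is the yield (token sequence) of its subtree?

[X [Y [Y [Y [Z [W n]]] ^ [Z [W n]]] ^ [Z [W n] ** [Z [W n] ** [Z [W n]]]]] + [X [Y [Z [W n]]] - [X [Y [Z [W n]]]]]]

n ** n ** n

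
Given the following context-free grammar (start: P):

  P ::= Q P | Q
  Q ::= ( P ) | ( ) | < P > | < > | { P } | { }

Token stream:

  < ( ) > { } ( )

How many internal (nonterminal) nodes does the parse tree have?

[P [Q < [P [Q ( )]] >] [P [Q { }] [P [Q ( )]]]]

8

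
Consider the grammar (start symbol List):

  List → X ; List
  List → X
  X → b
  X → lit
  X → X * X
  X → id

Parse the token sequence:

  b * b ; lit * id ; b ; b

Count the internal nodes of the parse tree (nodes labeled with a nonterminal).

[List [X [X b] * [X b]] ; [List [X [X lit] * [X id]] ; [List [X b] ; [List [X b]]]]]

12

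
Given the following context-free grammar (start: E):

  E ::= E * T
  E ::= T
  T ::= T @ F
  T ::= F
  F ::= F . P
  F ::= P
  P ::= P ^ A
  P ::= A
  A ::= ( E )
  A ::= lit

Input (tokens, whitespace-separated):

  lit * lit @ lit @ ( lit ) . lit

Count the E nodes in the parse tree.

[E [E [T [F [P [A lit]]]]] * [T [T [T [F [P [A lit]]]] @ [F [P [A lit]]]] @ [F [F [P [A ( [E [T [F [P [A lit]]]]] )]]] . [P [A lit]]]]]

3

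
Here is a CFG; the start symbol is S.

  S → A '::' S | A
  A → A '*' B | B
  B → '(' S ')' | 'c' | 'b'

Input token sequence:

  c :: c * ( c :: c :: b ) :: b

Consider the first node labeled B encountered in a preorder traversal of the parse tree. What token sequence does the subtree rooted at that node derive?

[S [A [B c]] :: [S [A [A [B c]] * [B ( [S [A [B c]] :: [S [A [B c]] :: [S [A [B b]]]]] )]] :: [S [A [B b]]]]]

c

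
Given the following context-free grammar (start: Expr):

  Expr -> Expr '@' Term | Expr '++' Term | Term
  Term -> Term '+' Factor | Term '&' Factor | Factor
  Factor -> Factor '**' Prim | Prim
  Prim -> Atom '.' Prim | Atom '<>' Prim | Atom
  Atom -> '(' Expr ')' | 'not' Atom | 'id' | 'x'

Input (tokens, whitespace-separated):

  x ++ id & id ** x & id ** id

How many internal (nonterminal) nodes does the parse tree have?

24

[Expr [Expr [Term [Factor [Prim [Atom x]]]]] ++ [Term [Term [Term [Factor [Prim [Atom id]]]] & [Factor [Factor [Prim [Atom id]]] ** [Prim [Atom x]]]] & [Factor [Factor [Prim [Atom id]]] ** [Prim [Atom id]]]]]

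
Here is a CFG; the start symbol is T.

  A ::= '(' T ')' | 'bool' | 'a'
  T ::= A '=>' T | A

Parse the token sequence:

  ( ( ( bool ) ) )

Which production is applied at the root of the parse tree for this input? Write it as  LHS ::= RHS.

[T [A ( [T [A ( [T [A ( [T [A bool]] )]] )]] )]]

T ::= A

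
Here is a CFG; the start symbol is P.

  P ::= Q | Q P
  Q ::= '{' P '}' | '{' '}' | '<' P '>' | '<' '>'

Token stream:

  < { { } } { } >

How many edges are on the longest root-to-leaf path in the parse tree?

[P [Q < [P [Q { [P [Q { }]] }] [P [Q { }]]] >]]

6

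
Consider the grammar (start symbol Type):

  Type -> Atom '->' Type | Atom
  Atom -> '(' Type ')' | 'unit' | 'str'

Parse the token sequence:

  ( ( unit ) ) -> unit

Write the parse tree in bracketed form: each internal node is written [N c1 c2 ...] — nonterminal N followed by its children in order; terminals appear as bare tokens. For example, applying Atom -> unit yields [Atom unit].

Type
Atom -> Type
( Type ) -> Type
( Atom ) -> Type
( ( Type ) ) -> Type
( ( Atom ) ) -> Type
( ( unit ) ) -> Type
( ( unit ) ) -> Atom
( ( unit ) ) -> unit

[Type [Atom ( [Type [Atom ( [Type [Atom unit]] )]] )] -> [Type [Atom unit]]]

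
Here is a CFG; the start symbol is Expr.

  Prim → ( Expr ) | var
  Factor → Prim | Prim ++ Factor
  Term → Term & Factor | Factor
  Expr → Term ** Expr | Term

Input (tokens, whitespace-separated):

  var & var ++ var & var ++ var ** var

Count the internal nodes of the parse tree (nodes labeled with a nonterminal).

18

[Expr [Term [Term [Term [Factor [Prim var]]] & [Factor [Prim var] ++ [Factor [Prim var]]]] & [Factor [Prim var] ++ [Factor [Prim var]]]] ** [Expr [Term [Factor [Prim var]]]]]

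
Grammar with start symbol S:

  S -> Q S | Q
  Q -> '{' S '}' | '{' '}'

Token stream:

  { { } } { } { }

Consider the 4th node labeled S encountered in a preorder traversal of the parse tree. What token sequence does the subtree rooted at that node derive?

[S [Q { [S [Q { }]] }] [S [Q { }] [S [Q { }]]]]

{ }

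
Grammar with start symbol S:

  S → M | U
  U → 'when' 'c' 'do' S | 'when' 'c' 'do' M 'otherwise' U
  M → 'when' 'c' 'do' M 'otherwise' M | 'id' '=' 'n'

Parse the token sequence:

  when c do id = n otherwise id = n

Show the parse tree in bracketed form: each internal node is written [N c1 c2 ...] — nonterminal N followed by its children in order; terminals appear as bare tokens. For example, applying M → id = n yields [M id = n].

[S [M when c do [M id = n] otherwise [M id = n]]]

S
M
when c do M otherwise M
when c do id = n otherwise M
when c do id = n otherwise id = n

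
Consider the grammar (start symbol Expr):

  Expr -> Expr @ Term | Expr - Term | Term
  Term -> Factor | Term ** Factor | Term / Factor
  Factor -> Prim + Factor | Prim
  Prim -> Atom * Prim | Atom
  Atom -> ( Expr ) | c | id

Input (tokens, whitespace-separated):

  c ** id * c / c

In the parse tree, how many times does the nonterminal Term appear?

3

[Expr [Term [Term [Term [Factor [Prim [Atom c]]]] ** [Factor [Prim [Atom id] * [Prim [Atom c]]]]] / [Factor [Prim [Atom c]]]]]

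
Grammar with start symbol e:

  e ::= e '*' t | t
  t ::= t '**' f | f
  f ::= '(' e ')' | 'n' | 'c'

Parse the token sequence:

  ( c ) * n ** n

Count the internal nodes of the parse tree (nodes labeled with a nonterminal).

11

[e [e [t [f ( [e [t [f c]]] )]]] * [t [t [f n]] ** [f n]]]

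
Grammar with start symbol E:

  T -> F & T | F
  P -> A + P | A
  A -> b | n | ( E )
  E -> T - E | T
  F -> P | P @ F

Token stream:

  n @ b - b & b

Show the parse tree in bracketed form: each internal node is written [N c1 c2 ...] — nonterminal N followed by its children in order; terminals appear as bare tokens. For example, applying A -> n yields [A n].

[E [T [F [P [A n]] @ [F [P [A b]]]]] - [E [T [F [P [A b]]] & [T [F [P [A b]]]]]]]

E
T - E
F - E
P @ F - E
A @ F - E
n @ F - E
n @ P - E
n @ A - E
n @ b - E
n @ b - T
n @ b - F & T
n @ b - P & T
n @ b - A & T
n @ b - b & T
n @ b - b & F
n @ b - b & P
n @ b - b & A
n @ b - b & b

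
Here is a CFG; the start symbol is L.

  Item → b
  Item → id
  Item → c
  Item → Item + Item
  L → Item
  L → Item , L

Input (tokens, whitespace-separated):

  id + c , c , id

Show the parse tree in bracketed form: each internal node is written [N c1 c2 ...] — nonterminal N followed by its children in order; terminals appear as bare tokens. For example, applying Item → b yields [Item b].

[L [Item [Item id] + [Item c]] , [L [Item c] , [L [Item id]]]]

L
Item , L
Item + Item , L
id + Item , L
id + c , L
id + c , Item , L
id + c , c , L
id + c , c , Item
id + c , c , id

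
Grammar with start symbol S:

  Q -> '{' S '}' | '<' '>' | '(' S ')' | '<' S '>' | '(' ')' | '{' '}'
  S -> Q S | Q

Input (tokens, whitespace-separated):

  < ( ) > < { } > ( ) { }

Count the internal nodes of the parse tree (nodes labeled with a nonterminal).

[S [Q < [S [Q ( )]] >] [S [Q < [S [Q { }]] >] [S [Q ( )] [S [Q { }]]]]]

12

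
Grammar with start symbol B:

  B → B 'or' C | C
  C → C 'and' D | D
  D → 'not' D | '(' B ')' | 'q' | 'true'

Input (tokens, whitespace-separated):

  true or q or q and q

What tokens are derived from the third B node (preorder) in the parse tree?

[B [B [B [C [D true]]] or [C [D q]]] or [C [C [D q]] and [D q]]]

true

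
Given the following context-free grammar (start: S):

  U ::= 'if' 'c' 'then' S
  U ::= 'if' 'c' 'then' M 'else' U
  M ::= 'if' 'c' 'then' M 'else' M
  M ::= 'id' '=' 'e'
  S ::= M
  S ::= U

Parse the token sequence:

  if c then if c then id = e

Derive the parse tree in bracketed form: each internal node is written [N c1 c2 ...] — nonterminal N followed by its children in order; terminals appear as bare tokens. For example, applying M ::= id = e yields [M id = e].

S
U
if c then S
if c then U
if c then if c then S
if c then if c then M
if c then if c then id = e

[S [U if c then [S [U if c then [S [M id = e]]]]]]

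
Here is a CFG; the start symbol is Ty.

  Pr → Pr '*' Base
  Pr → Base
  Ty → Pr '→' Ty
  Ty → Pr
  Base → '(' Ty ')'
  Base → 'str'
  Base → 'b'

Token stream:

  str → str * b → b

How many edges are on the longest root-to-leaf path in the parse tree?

5

[Ty [Pr [Base str]] → [Ty [Pr [Pr [Base str]] * [Base b]] → [Ty [Pr [Base b]]]]]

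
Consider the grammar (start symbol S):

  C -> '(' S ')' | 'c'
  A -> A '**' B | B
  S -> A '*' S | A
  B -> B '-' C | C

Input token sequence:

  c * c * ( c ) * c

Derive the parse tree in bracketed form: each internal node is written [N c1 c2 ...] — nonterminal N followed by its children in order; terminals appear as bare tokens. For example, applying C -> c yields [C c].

[S [A [B [C c]]] * [S [A [B [C c]]] * [S [A [B [C ( [S [A [B [C c]]]] )]]] * [S [A [B [C c]]]]]]]

S
A * S
B * S
C * S
c * S
c * A * S
c * B * S
c * C * S
c * c * S
c * c * A * S
c * c * B * S
c * c * C * S
c * c * ( S ) * S
c * c * ( A ) * S
c * c * ( B ) * S
c * c * ( C ) * S
c * c * ( c ) * S
c * c * ( c ) * A
c * c * ( c ) * B
c * c * ( c ) * C
c * c * ( c ) * c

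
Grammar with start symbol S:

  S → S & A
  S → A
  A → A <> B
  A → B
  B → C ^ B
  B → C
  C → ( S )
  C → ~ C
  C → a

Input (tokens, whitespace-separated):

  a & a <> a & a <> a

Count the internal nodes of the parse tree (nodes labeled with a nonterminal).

18

[S [S [S [A [B [C a]]]] & [A [A [B [C a]]] <> [B [C a]]]] & [A [A [B [C a]]] <> [B [C a]]]]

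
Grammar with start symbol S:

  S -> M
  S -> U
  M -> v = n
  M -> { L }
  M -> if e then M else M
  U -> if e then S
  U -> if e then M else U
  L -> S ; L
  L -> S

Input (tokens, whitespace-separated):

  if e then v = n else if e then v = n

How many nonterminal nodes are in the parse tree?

6

[S [U if e then [M v = n] else [U if e then [S [M v = n]]]]]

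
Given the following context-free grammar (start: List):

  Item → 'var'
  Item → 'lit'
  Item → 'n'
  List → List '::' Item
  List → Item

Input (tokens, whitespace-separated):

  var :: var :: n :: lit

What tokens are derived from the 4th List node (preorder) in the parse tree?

var

[List [List [List [List [Item var]] :: [Item var]] :: [Item n]] :: [Item lit]]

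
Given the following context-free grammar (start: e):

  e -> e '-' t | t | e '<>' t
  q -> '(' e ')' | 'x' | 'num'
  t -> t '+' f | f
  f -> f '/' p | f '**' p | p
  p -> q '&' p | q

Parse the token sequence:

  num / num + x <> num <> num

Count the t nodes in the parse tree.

[e [e [e [t [t [f [f [p [q num]]] / [p [q num]]]] + [f [p [q x]]]]] <> [t [f [p [q num]]]]] <> [t [f [p [q num]]]]]

4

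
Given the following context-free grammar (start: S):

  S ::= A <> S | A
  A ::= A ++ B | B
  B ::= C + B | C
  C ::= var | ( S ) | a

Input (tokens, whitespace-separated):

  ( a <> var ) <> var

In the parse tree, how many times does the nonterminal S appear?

4

[S [A [B [C ( [S [A [B [C a]]] <> [S [A [B [C var]]]]] )]]] <> [S [A [B [C var]]]]]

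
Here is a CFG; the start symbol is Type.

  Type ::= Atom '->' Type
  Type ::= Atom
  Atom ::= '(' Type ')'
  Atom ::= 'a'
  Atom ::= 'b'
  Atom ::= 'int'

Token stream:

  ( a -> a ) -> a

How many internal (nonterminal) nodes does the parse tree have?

8

[Type [Atom ( [Type [Atom a] -> [Type [Atom a]]] )] -> [Type [Atom a]]]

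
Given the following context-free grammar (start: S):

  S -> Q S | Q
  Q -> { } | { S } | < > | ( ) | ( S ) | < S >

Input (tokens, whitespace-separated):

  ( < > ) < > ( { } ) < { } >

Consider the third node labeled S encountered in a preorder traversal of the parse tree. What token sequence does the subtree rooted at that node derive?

< > ( { } ) < { } >

[S [Q ( [S [Q < >]] )] [S [Q < >] [S [Q ( [S [Q { }]] )] [S [Q < [S [Q { }]] >]]]]]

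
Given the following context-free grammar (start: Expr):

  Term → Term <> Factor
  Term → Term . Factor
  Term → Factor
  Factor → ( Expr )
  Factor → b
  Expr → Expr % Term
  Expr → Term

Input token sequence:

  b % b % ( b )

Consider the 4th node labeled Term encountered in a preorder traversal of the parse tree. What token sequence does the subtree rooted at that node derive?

[Expr [Expr [Expr [Term [Factor b]]] % [Term [Factor b]]] % [Term [Factor ( [Expr [Term [Factor b]]] )]]]

b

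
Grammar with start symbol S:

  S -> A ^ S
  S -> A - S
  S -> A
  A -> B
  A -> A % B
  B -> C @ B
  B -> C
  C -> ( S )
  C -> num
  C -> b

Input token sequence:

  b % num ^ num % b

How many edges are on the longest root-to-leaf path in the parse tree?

6

[S [A [A [B [C b]]] % [B [C num]]] ^ [S [A [A [B [C num]]] % [B [C b]]]]]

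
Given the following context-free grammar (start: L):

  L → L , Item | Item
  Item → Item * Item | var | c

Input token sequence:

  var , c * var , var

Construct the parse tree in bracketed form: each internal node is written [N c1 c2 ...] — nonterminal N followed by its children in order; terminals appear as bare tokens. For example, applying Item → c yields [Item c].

L
L , Item
L , Item , Item
Item , Item , Item
var , Item , Item
var , Item * Item , Item
var , c * Item , Item
var , c * var , Item
var , c * var , var

[L [L [L [Item var]] , [Item [Item c] * [Item var]]] , [Item var]]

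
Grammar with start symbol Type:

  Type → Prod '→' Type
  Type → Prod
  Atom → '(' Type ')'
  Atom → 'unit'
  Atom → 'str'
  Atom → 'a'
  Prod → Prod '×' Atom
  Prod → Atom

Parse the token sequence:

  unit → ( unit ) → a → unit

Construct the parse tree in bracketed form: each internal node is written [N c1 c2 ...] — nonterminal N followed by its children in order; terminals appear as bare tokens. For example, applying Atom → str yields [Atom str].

[Type [Prod [Atom unit]] → [Type [Prod [Atom ( [Type [Prod [Atom unit]]] )]] → [Type [Prod [Atom a]] → [Type [Prod [Atom unit]]]]]]

Type
Prod → Type
Atom → Type
unit → Type
unit → Prod → Type
unit → Atom → Type
unit → ( Type ) → Type
unit → ( Prod ) → Type
unit → ( Atom ) → Type
unit → ( unit ) → Type
unit → ( unit ) → Prod → Type
unit → ( unit ) → Atom → Type
unit → ( unit ) → a → Type
unit → ( unit ) → a → Prod
unit → ( unit ) → a → Atom
unit → ( unit ) → a → unit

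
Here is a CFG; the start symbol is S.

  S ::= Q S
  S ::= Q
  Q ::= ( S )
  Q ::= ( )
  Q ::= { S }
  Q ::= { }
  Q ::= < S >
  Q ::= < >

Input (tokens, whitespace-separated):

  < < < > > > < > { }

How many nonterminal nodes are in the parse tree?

[S [Q < [S [Q < [S [Q < >]] >]] >] [S [Q < >] [S [Q { }]]]]

10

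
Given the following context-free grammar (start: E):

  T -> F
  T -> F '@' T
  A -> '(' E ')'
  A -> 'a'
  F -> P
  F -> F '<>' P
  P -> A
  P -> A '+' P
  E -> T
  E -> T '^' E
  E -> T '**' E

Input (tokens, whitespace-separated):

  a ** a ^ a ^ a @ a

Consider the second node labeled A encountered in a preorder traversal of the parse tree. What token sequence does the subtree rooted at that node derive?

a

[E [T [F [P [A a]]]] ** [E [T [F [P [A a]]]] ^ [E [T [F [P [A a]]]] ^ [E [T [F [P [A a]]] @ [T [F [P [A a]]]]]]]]]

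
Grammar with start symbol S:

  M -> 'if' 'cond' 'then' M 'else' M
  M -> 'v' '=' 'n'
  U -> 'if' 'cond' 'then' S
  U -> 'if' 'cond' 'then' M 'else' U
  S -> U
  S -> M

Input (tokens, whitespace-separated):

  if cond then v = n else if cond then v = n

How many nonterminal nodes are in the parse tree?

6

[S [U if cond then [M v = n] else [U if cond then [S [M v = n]]]]]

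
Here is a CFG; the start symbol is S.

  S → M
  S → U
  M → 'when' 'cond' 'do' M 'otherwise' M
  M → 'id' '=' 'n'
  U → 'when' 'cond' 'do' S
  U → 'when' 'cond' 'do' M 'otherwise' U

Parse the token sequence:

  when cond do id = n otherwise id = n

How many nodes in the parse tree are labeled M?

3

[S [M when cond do [M id = n] otherwise [M id = n]]]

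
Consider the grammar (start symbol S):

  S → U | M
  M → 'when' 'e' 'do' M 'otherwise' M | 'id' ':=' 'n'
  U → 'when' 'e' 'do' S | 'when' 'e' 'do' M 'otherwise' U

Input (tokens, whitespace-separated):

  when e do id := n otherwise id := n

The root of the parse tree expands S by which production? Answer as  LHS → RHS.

[S [M when e do [M id := n] otherwise [M id := n]]]

S → M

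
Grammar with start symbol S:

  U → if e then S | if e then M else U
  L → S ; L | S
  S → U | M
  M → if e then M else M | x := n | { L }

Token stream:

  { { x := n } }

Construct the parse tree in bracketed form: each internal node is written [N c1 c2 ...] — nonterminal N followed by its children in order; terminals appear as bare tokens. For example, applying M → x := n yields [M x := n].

S
M
{ L }
{ S }
{ M }
{ { L } }
{ { S } }
{ { M } }
{ { x := n } }

[S [M { [L [S [M { [L [S [M x := n]]] }]]] }]]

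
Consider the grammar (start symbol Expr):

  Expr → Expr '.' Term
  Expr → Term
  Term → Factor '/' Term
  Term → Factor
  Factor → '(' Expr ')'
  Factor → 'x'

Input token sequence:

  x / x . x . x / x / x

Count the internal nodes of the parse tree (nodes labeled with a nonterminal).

[Expr [Expr [Expr [Term [Factor x] / [Term [Factor x]]]] . [Term [Factor x]]] . [Term [Factor x] / [Term [Factor x] / [Term [Factor x]]]]]

15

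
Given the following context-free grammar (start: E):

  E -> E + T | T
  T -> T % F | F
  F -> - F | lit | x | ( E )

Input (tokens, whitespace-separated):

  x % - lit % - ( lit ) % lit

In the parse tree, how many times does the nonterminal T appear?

[E [T [T [T [T [F x]] % [F - [F lit]]] % [F - [F ( [E [T [F lit]]] )]]] % [F lit]]]

5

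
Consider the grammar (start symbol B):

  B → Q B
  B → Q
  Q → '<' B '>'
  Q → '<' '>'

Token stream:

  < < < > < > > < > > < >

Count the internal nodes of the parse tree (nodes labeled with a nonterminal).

12

[B [Q < [B [Q < [B [Q < >] [B [Q < >]]] >] [B [Q < >]]] >] [B [Q < >]]]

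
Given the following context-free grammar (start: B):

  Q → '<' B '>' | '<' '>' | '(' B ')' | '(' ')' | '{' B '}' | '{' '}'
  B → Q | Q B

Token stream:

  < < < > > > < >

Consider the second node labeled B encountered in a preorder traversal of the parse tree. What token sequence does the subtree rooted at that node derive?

[B [Q < [B [Q < [B [Q < >]] >]] >] [B [Q < >]]]

< < > >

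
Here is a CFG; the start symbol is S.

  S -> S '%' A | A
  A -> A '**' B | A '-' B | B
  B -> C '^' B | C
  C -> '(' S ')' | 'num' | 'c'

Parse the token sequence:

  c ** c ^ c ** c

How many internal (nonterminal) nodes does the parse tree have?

[S [A [A [A [B [C c]]] ** [B [C c] ^ [B [C c]]]] ** [B [C c]]]]

12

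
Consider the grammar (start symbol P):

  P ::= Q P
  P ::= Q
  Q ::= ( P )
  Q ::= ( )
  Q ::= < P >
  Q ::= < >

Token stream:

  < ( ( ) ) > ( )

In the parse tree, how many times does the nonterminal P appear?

4

[P [Q < [P [Q ( [P [Q ( )]] )]] >] [P [Q ( )]]]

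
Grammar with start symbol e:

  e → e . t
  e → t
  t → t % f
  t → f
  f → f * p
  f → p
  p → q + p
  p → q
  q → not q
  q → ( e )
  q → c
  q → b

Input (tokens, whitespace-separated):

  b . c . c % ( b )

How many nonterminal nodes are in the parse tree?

[e [e [e [t [f [p [q b]]]]] . [t [f [p [q c]]]]] . [t [t [f [p [q c]]]] % [f [p [q ( [e [t [f [p [q b]]]]] )]]]]]

24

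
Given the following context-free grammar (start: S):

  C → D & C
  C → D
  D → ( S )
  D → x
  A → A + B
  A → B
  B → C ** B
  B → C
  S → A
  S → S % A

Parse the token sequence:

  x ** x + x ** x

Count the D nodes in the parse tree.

[S [A [A [B [C [D x]] ** [B [C [D x]]]]] + [B [C [D x]] ** [B [C [D x]]]]]]

4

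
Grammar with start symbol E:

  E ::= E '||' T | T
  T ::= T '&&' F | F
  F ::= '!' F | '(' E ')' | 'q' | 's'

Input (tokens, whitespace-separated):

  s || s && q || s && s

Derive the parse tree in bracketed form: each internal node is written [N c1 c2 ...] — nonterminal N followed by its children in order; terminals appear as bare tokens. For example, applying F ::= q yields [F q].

E
E || T
E || T || T
T || T || T
F || T || T
s || T || T
s || T && F || T
s || F && F || T
s || s && F || T
s || s && q || T
s || s && q || T && F
s || s && q || F && F
s || s && q || s && F
s || s && q || s && s

[E [E [E [T [F s]]] || [T [T [F s]] && [F q]]] || [T [T [F s]] && [F s]]]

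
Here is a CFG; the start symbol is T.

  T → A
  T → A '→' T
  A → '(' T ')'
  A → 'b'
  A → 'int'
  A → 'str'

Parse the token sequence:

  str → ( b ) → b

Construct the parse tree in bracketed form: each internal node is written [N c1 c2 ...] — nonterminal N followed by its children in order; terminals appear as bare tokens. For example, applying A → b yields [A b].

T
A → T
str → T
str → A → T
str → ( T ) → T
str → ( A ) → T
str → ( b ) → T
str → ( b ) → A
str → ( b ) → b

[T [A str] → [T [A ( [T [A b]] )] → [T [A b]]]]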